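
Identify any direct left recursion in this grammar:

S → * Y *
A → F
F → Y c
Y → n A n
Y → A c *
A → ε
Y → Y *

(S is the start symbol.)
Yes, Y is left-recursive

Direct left recursion occurs when N → N α for some non-terminal N (the right-hand side begins with the left-hand side itself).

S → * Y *: starts with '*'
A → F: starts with F
F → Y c: starts with Y
Y → n A n: starts with n
Y → A c *: starts with A
A → ε: starts with ε
Y → Y *: LEFT RECURSIVE (starts with Y)

The grammar has direct left recursion on: Y.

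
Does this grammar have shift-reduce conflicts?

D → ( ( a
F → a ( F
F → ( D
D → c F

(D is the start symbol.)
Augment with D' → D and build the canonical LR(0) collection (I0 = CLOSURE({[D' → . D]}), then GOTO on every symbol after a dot until no new states appear). It has 12 states:
  I0: { [D → . ( ( a], [D → . c F], [D' → . D] }  — shift
  I1: { [D → ( . ( a] }  — shift
  I2: { [D' → D .] }  — accept
  I3: { [D → c . F], [F → . ( D], [F → . a ( F] }  — shift
  I4: { [D → . ( ( a], [D → . c F], [F → ( . D] }  — shift
  I5: { [D → c F .] }  — reduce
  I6: { [F → a . ( F] }  — shift
  I7: { [F → . ( D], [F → . a ( F], [F → a ( . F] }  — shift
  I8: { [F → a ( F .] }  — reduce
  I9: { [F → ( D .] }  — reduce
  I10: { [D → ( ( . a] }  — shift
  I11: { [D → ( ( a .] }  — reduce

No state contains both a complete item and a shift item.

Answer: No shift-reduce conflicts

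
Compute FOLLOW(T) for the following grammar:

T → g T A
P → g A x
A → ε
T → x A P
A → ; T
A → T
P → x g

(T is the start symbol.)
{ $, ';', 'g', 'x' }

To compute FOLLOW(T), find every occurrence of T on a right-hand side N → α T β: add FIRST(β) \ {ε}, and if β is empty or nullable also add FOLLOW(N). Iterate to a fixed point.

T is the start symbol, so $ ∈ FOLLOW(T).
In T → g T A: T is followed by A, add FIRST(A) \ {ε} = { ';', 'g', 'x' }
  A is nullable, so FOLLOW(T) is also included — that is the set being defined, nothing new
In A → ; T: T is at the end, add FOLLOW(A)
In A → T: T is at the end, add FOLLOW(A)

The FOLLOW sets referred to above (computed the same way, to a fixed point):
  FOLLOW(A) = { $, ';', 'g', 'x' }

Taking the union: FOLLOW(T) = { $, ';', 'g', 'x' }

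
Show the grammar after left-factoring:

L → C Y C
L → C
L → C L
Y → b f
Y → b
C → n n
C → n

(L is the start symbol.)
L → C L'
L' → Y C
L' → ε
L' → L
Y → b Y'
Y' → f
Y' → ε
C → n C'
C' → n
C' → ε

Left-factoring transforms A → αβ₁ | αβ₂ into A → αA' and A' → β₁ | β₂
(α is the longest common prefix among the alternatives). Repeat until
no nonterminal has two alternatives with a common prefix.

Round 1: L has alternatives sharing prefix 'C'. Introduce L': L → C L'
  Add: L' → Y C
  Add: L' → ε
  Add: L' → L

Round 2: Y has alternatives sharing prefix 'b'. Introduce Y': Y → b Y'
  Add: Y' → f
  Add: Y' → ε

Round 3: C has alternatives sharing prefix 'n'. Introduce C': C → n C'
  Add: C' → n
  Add: C' → ε

No remaining common prefixes — done.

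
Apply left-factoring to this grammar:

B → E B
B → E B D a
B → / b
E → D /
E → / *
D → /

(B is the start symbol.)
B → E B B'
B' → ε
B' → D a
B → / b
E → D /
E → / *
D → /

Left-factoring transforms A → αβ₁ | αβ₂ into A → αA' and A' → β₁ | β₂
(α is the longest common prefix among the alternatives). Repeat until
no nonterminal has two alternatives with a common prefix.

Round 1: B has alternatives sharing prefix 'E B'. Introduce B': B → E B B'
  Add: B' → ε
  Add: B' → D a

No remaining common prefixes — done.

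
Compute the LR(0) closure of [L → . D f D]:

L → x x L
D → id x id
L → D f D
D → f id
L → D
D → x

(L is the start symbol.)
{ [D → . f id], [D → . id x id], [D → . x], [L → . D f D] }

To compute CLOSURE, for each item [A → α.Bβ] where B is a non-terminal, add [B → .γ] for all productions B → γ; repeat for the newly added items until nothing changes.

Start with: [L → . D f D]
  [L → . D f D] has the dot before D: add [D → . id x id], [D → . f id], [D → . x]
No further items can be added.

CLOSURE = { [D → . f id], [D → . id x id], [D → . x], [L → . D f D] }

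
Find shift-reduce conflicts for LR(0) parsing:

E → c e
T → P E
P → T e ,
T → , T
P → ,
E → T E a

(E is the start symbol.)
Augment with E' → E and build the canonical LR(0) collection (I0 = CLOSURE({[E' → . E]}), then GOTO on every symbol after a dot until no new states appear). It has 13 states:
  I0: { [E → . T E a], [E → . c e], [E' → . E], [P → . ,], [P → . T e ,], [T → . , T], [T → . P E] }  — shift
  I1: { [P → , .], [P → . ,], [P → . T e ,], [T → , . T], [T → . , T], [T → . P E] }  — shift, reduce
  I2: { [E' → E .] }  — accept
  I3: { [E → . T E a], [E → . c e], [P → . ,], [P → . T e ,], [T → . , T], [T → . P E], [T → P . E] }  — shift
  I4: { [E → . T E a], [E → . c e], [E → T . E a], [P → . ,], [P → . T e ,], [P → T . e ,], [T → . , T], [T → . P E] }  — shift
  I5: { [E → c . e] }  — shift
  I6: { [E → c e .] }  — reduce
  I7: { [E → T E . a] }  — shift
  I8: { [P → T e . ,] }  — shift
  I9: { [P → T e , .] }  — reduce
  I10: { [E → T E a .] }  — reduce
  I11: { [T → P E .] }  — reduce
  I12: { [P → T . e ,], [T → , T .] }  — shift, reduce

I1 contains reduce item [P → , .] and shift items [P → . ,], [T → . , T] — shift-reduce conflict.
I12 contains reduce item [T → , T .] and shift item [P → T . e ,] — shift-reduce conflict.

Answer: Yes — I1: [P → , .] vs [P → . ,]; I12: [T → , T .] vs [P → T . e ,]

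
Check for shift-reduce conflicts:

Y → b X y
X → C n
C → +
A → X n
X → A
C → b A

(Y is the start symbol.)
A shift-reduce conflict occurs when an LR(0) state has both:
  - a complete (reduce) item [A → α .] (dot at the end), and
  - a shift item [B → β . c γ] (dot before a terminal).

Augment with Y' → Y and build the canonical LR(0) collection (I0 = CLOSURE({[Y' → . Y]}), then GOTO on every symbol after a dot until no new states appear). It has 13 states:
  I0: { [Y → . b X y], [Y' → . Y] }  — shift
  I1: { [Y' → Y .] }  — accept
  I2: { [A → . X n], [C → . +], [C → . b A], [X → . A], [X → . C n], [Y → b . X y] }  — shift
  I3: { [C → + .] }  — reduce
  I4: { [X → A .] }  — reduce
  I5: { [X → C . n] }  — shift
  I6: { [A → X . n], [Y → b X . y] }  — shift
  I7: { [A → . X n], [C → . +], [C → . b A], [C → b . A], [X → . A], [X → . C n] }  — shift
  I8: { [C → b A .], [X → A .] }  — 2 reduces
  I9: { [A → X . n] }  — shift
  I10: { [A → X n .] }  — reduce
  I11: { [Y → b X y .] }  — reduce
  I12: { [X → C n .] }  — reduce

No state contains both a complete item and a shift item.

Answer: No shift-reduce conflicts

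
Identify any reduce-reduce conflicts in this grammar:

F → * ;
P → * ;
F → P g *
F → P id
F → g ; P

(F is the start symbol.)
A reduce-reduce conflict occurs when an LR(0) state has two complete items [A → α .] and [B → β .] — both call for a reduction, and with no lookahead the parser cannot choose between them.

Augment with F' → F and build the canonical LR(0) collection (I0 = CLOSURE({[F' → . F]}), then GOTO on every symbol after a dot until no new states appear). It has 13 states:
  I0: { [F → . * ;], [F → . P g *], [F → . P id], [F → . g ; P], [F' → . F], [P → . * ;] }  — shift
  I1: { [F → * . ;], [P → * . ;] }  — shift
  I2: { [F' → F .] }  — accept
  I3: { [F → P . g *], [F → P . id] }  — shift
  I4: { [F → g . ; P] }  — shift
  I5: { [F → g ; . P], [P → . * ;] }  — shift
  I6: { [P → * . ;] }  — shift
  I7: { [F → g ; P .] }  — reduce
  I8: { [P → * ; .] }  — reduce
  I9: { [F → P g . *] }  — shift
  I10: { [F → P id .] }  — reduce
  I11: { [F → P g * .] }  — reduce
  I12: { [F → * ; .], [P → * ; .] }  — 2 reduces

I12 contains complete items [F → * ; .], [P → * ; .] — reduce-reduce conflict.

Answer: Yes — I12: [F → * ; .] vs [P → * ; .]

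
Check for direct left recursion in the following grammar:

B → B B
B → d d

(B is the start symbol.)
Yes, B is left-recursive

Direct left recursion occurs when N → N α for some non-terminal N (the right-hand side begins with the left-hand side itself).

B → B B: LEFT RECURSIVE (starts with B)
B → d d: starts with d

The grammar has direct left recursion on: B.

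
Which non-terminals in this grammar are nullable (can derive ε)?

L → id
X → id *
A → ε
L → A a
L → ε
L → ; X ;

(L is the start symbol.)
{ 'A', 'L' }

ε-productions: A → ε, L → ε
So A, L are immediately nullable.
No further non-terminal can be added: every production for the remaining non-terminals contains a terminal or a non-nullable non-terminal.
Nullable = { 'A', 'L' }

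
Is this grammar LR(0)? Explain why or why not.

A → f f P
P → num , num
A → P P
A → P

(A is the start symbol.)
A grammar is LR(0) if no state in the canonical LR(0) collection has:
  - both a shift item (dot before a terminal) and a complete item (shift-reduce conflict), or
  - two or more complete items (reduce-reduce conflict; the accept item [A' → A .] counts as a complete item here).

Augment with A' → A and build the canonical LR(0) collection (I0 = CLOSURE({[A' → . A]}), then GOTO on every symbol after a dot until no new states appear). It has 10 states:
  I0: { [A → . P P], [A → . P], [A → . f f P], [A' → . A], [P → . num , num] }  — shift
  I1: { [A' → A .] }  — accept
  I2: { [A → P . P], [A → P .], [P → . num , num] }  — shift, reduce
  I3: { [A → f . f P] }  — shift
  I4: { [P → num . , num] }  — shift
  I5: { [P → num , . num] }  — shift
  I6: { [P → num , num .] }  — reduce
  I7: { [A → f f . P], [P → . num , num] }  — shift
  I8: { [A → f f P .] }  — reduce
  I9: { [A → P P .] }  — reduce

Conflict in state I2:
  Shift-reduce conflict between [A → P .] and [P → . num , num]
So the grammar is NOT LR(0).

Answer: No. Shift-reduce conflict between [A → P .] and [P → . num , num]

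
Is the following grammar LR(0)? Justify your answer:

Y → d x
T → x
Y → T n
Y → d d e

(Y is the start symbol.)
Yes, the grammar is LR(0)

Augment with Y' → Y and build the canonical LR(0) collection (I0 = CLOSURE({[Y' → . Y]}), then GOTO on every symbol after a dot until no new states appear). It has 9 states:
  I0: { [T → . x], [Y → . T n], [Y → . d d e], [Y → . d x], [Y' → . Y] }  — shift
  I1: { [Y → T . n] }  — shift
  I2: { [Y' → Y .] }  — accept
  I3: { [Y → d . d e], [Y → d . x] }  — shift
  I4: { [T → x .] }  — reduce
  I5: { [Y → d d . e] }  — shift
  I6: { [Y → d x .] }  — reduce
  I7: { [Y → d d e .] }  — reduce
  I8: { [Y → T n .] }  — reduce

Every state is either a pure shift/goto state or contains exactly one complete item and nothing to shift — no conflicts. The grammar is LR(0).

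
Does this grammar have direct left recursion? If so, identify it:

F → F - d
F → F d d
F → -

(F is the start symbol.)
Yes, F is left-recursive

Direct left recursion occurs when N → N α for some non-terminal N (the right-hand side begins with the left-hand side itself).

F → F - d: LEFT RECURSIVE (starts with F)
F → F d d: LEFT RECURSIVE (starts with F)
F → -: starts with '-'

The grammar has direct left recursion on: F.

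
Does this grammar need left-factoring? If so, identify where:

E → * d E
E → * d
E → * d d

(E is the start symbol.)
Left-factoring is needed when two productions for the same non-terminal
share a common prefix on the right-hand side.

Productions for E:
  E → * d E
  E → * d
  E → * d d

Found common prefix '* d' in productions for E

Answer: Yes, E has productions with common prefix '* d'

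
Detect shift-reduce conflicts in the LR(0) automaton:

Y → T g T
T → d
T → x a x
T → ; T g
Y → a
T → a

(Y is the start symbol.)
A shift-reduce conflict occurs when an LR(0) state has both:
  - a complete (reduce) item [A → α .] (dot at the end), and
  - a shift item [B → β . c γ] (dot before a terminal).

Augment with Y' → Y and build the canonical LR(0) collection (I0 = CLOSURE({[Y' → . Y]}), then GOTO on every symbol after a dot until no new states appear). It has 14 states:
  I0: { [T → . ; T g], [T → . a], [T → . d], [T → . x a x], [Y → . T g T], [Y → . a], [Y' → . Y] }  — shift
  I1: { [T → . ; T g], [T → . a], [T → . d], [T → . x a x], [T → ; . T g] }  — shift
  I2: { [Y → T . g T] }  — shift
  I3: { [Y' → Y .] }  — accept
  I4: { [T → a .], [Y → a .] }  — 2 reduces
  I5: { [T → d .] }  — reduce
  I6: { [T → x . a x] }  — shift
  I7: { [T → x a . x] }  — shift
  I8: { [T → x a x .] }  — reduce
  I9: { [T → . ; T g], [T → . a], [T → . d], [T → . x a x], [Y → T g . T] }  — shift
  I10: { [Y → T g T .] }  — reduce
  I11: { [T → a .] }  — reduce
  I12: { [T → ; T . g] }  — shift
  I13: { [T → ; T g .] }  — reduce

No state contains both a complete item and a shift item.

Answer: No shift-reduce conflicts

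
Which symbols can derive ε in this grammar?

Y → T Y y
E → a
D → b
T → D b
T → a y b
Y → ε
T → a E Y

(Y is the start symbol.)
ε-productions: Y → ε
So Y is immediately nullable.
No further non-terminal can be added: every production for the remaining non-terminals contains a terminal or a non-nullable non-terminal.
Nullable = { 'Y' }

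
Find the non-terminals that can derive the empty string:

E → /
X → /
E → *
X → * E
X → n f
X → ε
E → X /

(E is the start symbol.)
ε-productions: X → ε
So X is immediately nullable.
No further non-terminal can be added: every production for the remaining non-terminals contains a terminal or a non-nullable non-terminal.
Nullable = { 'X' }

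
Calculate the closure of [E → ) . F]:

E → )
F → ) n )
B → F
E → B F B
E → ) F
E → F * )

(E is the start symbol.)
{ [E → ) . F], [F → . ) n )] }

Start with: [E → ) . F]
  [E → ) . F] has the dot before F: add [F → . ) n )]
No further items can be added.

CLOSURE = { [E → ) . F], [F → . ) n )] }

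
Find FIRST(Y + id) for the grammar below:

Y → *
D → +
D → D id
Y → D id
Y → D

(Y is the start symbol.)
{ '*', '+' }

FIRST sets of the non-terminals involved (from the grammar, by fixed-point iteration):
  FIRST(Y) = { '*', '+' }

To compute FIRST(Y + id), process the symbols left to right:
Symbol Y is a non-terminal. Add FIRST(Y) \ {ε} = { '*', '+' }
Y is not nullable (ε ∉ FIRST(Y)), so stop here.
FIRST(Y + id) = { '*', '+' }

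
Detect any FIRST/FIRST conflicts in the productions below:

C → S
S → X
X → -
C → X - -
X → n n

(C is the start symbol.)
Yes. C → S / C → X '-' '-' on { '-', 'n' }

FIRST sets of the non-terminals at (or reachable through a nullable prefix from) the front of some alternative:
  FIRST(S) = { '-', 'n' }
  FIRST(X) = { '-', 'n' }

Productions for C:
  C → S: FIRST = { '-', 'n' }
  C → X - -: FIRST = { '-', 'n' }
Productions for X:
  X → -: FIRST = { '-' }
  X → n n: FIRST = { 'n' }
S has only one production, so no FIRST/FIRST conflict is possible there.

Conflict for C: C → S and C → X - -
  Overlap: { '-', 'n' }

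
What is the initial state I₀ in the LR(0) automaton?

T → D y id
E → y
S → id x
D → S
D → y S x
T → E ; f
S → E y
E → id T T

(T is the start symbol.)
First, augment the grammar with T' → T
I₀ = CLOSURE({ [T' → . T] }):
  [T' → . T] has the dot before T: add [T → . D y id], [T → . E ; f]
  [T → . D y id] has the dot before D: add [D → . S], [D → . y S x]
  [T → . E ; f] has the dot before E: add [E → . y], [E → . id T T]
  [D → . S] has the dot before S: add [S → . id x], [S → . E y]
No further items can be added.

I₀ = { [D → . S], [D → . y S x], [E → . id T T], [E → . y], [S → . E y], [S → . id x], [T → . D y id], [T → . E ; f], [T' → . T] }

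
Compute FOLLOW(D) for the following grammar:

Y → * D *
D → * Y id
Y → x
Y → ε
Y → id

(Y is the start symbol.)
To compute FOLLOW(D), find every occurrence of D on a right-hand side N → α D β: add FIRST(β) \ {ε}, and if β is empty or nullable also add FOLLOW(N). Iterate to a fixed point.

In Y → * D *: D is followed by '*', add FIRST('*') \ {ε} = { '*' }

Taking the union: FOLLOW(D) = { '*' }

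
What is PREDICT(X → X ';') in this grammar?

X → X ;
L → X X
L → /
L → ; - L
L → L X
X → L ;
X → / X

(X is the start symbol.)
PREDICT(X → X ';') = (FIRST(RHS) \ {ε}) ∪ (FOLLOW(X) if ε ∈ FIRST(RHS), i.e. RHS ⇒* ε)
FIRST(X) = { '/', ';' }
FIRST(X ';') = { '/', ';' }
ε ∉ FIRST(X ';'), so FOLLOW(X) is not added.
PREDICT(X → X ';') = { '/', ';' }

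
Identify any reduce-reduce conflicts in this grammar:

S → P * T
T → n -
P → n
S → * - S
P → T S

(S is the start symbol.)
No reduce-reduce conflicts

Augment with S' → S and build the canonical LR(0) collection (I0 = CLOSURE({[S' → . S]}), then GOTO on every symbol after a dot until no new states appear). It has 13 states:
  I0: { [P → . T S], [P → . n], [S → . * - S], [S → . P * T], [S' → . S], [T → . n -] }  — shift
  I1: { [S → * . - S] }  — shift
  I2: { [S → P . * T] }  — shift
  I3: { [S' → S .] }  — accept
  I4: { [P → . T S], [P → . n], [P → T . S], [S → . * - S], [S → . P * T], [T → . n -] }  — shift
  I5: { [P → n .], [T → n . -] }  — shift, reduce
  I6: { [T → n - .] }  — reduce
  I7: { [P → T S .] }  — reduce
  I8: { [S → P * . T], [T → . n -] }  — shift
  I9: { [S → P * T .] }  — reduce
  I10: { [T → n . -] }  — shift
  I11: { [P → . T S], [P → . n], [S → * - . S], [S → . * - S], [S → . P * T], [T → . n -] }  — shift
  I12: { [S → * - S .] }  — reduce

No state contains more than one complete item.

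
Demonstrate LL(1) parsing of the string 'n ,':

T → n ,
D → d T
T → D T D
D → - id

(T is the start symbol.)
Stack is shown with the top on the left.

Stack  Input  Action
--------------------
T $    n , $  output T → n ,
n , $  n , $  match 'n'
, $    , $    match ','
$      $      accept

The string is accepted.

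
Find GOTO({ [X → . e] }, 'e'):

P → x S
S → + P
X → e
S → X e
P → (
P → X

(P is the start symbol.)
{ [X → e .] }

GOTO(I, 'e') = CLOSURE({ [A → αX.β] : [A → α.Xβ] ∈ I, X = 'e' })

Items with dot before 'e', with the dot advanced:
  [X → . e] → [X → e .]
Closure adds nothing (no advanced item has the dot before a non-terminal).

GOTO = { [X → e .] }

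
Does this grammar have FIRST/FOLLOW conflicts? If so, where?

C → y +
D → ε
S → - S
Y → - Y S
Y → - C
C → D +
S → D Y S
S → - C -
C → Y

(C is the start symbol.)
No FIRST/FOLLOW conflicts.

Nullable non-terminals: D.
D has a nullable alternative but only one production, so nothing to check.

C, S, Y have no nullable alternative, so no FIRST/FOLLOW check is needed there.

No FIRST/FOLLOW conflicts found.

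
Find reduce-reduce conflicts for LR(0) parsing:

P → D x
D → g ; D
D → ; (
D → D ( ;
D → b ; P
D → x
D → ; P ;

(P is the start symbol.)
A reduce-reduce conflict occurs when an LR(0) state has two complete items [A → α .] and [B → β .] — both call for a reduction, and with no lookahead the parser cannot choose between them.

Augment with P' → P and build the canonical LR(0) collection (I0 = CLOSURE({[P' → . P]}), then GOTO on every symbol after a dot until no new states appear). It has 17 states:
  I0: { [D → . ; (], [D → . ; P ;], [D → . D ( ;], [D → . b ; P], [D → . g ; D], [D → . x], [P → . D x], [P' → . P] }  — shift
  I1: { [D → . ; (], [D → . ; P ;], [D → . D ( ;], [D → . b ; P], [D → . g ; D], [D → . x], [D → ; . (], [D → ; . P ;], [P → . D x] }  — shift
  I2: { [D → D . ( ;], [P → D . x] }  — shift
  I3: { [P' → P .] }  — accept
  I4: { [D → b . ; P] }  — shift
  I5: { [D → g . ; D] }  — shift
  I6: { [D → x .] }  — reduce
  I7: { [D → . ; (], [D → . ; P ;], [D → . D ( ;], [D → . b ; P], [D → . g ; D], [D → . x], [D → g ; . D] }  — shift
  I8: { [D → D . ( ;], [D → g ; D .] }  — shift, reduce
  I9: { [D → D ( . ;] }  — shift
  I10: { [D → D ( ; .] }  — reduce
  I11: { [D → . ; (], [D → . ; P ;], [D → . D ( ;], [D → . b ; P], [D → . g ; D], [D → . x], [D → b ; . P], [P → . D x] }  — shift
  I12: { [D → b ; P .] }  — reduce
  I13: { [P → D x .] }  — reduce
  I14: { [D → ; ( .] }  — reduce
  I15: { [D → ; P . ;] }  — shift
  I16: { [D → ; P ; .] }  — reduce

No state contains more than one complete item.

Answer: No reduce-reduce conflicts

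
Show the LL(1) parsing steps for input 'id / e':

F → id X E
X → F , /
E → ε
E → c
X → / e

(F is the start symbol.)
Stack is shown with the top on the left.

Stack     Input     Action
--------------------------
F $       id / e $  output F → id X E
id X E $  id / e $  match 'id'
X E $     / e $     output X → / e
/ e E $   / e $     match '/'
e E $     e $       match 'e'
E $       $         output E → ε
$         $         accept

The string is accepted.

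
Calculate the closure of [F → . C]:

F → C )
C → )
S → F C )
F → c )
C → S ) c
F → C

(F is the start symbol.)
Start with: [F → . C]
  [F → . C] has the dot before C: add [C → . )], [C → . S ) c]
  [C → . S ) c] has the dot before S: add [S → . F C )]
  [S → . F C )] has the dot before F: add [F → . C )], [F → . c )]
No further items can be added.

CLOSURE = { [C → . )], [C → . S ) c], [F → . C )], [F → . C], [F → . c )], [S → . F C )] }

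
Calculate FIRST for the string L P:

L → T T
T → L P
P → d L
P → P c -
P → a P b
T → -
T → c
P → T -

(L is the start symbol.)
FIRST sets of the non-terminals involved (from the grammar, by fixed-point iteration):
  FIRST(L) = { '-', 'c' }

To compute FIRST(L P), process the symbols left to right:
Symbol L is a non-terminal. Add FIRST(L) \ {ε} = { '-', 'c' }
L is not nullable (ε ∉ FIRST(L)), so stop here.
FIRST(L P) = { '-', 'c' }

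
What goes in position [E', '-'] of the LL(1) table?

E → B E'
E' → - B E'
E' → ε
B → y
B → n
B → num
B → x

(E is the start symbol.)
To find M[E', '-'], we find productions for E' where '-' is in the predict set (PREDICT(N → α) = (FIRST(α) \ {ε}) ∪ (FOLLOW(N) if α ⇒* ε)).

Relevant sets:
  FOLLOW(E') = { $ }

E' → - B E': PREDICT = { '-' }
  '-' is in predict set, so this production goes in M[E', '-']
E' → ε: PREDICT = { $ }

M[E', '-'] = E' → - B E'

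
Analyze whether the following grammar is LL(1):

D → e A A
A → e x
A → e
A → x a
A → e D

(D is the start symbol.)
For A:
  PREDICT(A → e x) = { 'e' }
  PREDICT(A → e) = { 'e' }
  PREDICT(A → x a) = { 'x' }
  PREDICT(A → e D) = { 'e' }
D has a single production, so nothing to check there.

Conflict found: Predict set conflict for A: { 'e' }
The grammar is NOT LL(1).

Answer: No. Predict set conflict for A: { 'e' }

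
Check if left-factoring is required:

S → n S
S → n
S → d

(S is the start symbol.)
Left-factoring is needed when two productions for the same non-terminal
share a common prefix on the right-hand side.

Productions for S:
  S → n S
  S → n
  S → d

Found common prefix 'n' in productions for S

Answer: Yes, S has productions with common prefix 'n'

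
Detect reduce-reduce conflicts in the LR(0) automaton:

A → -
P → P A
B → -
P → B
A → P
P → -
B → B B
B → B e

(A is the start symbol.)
Yes — I1: [A → - .] vs [B → - .]

A reduce-reduce conflict occurs when an LR(0) state has two complete items [A → α .] and [B → β .] — both call for a reduction, and with no lookahead the parser cannot choose between them.

Augment with A' → A and build the canonical LR(0) collection (I0 = CLOSURE({[A' → . A]}), then GOTO on every symbol after a dot until no new states appear). It has 9 states:
  I0: { [A → . -], [A → . P], [A' → . A], [B → . -], [B → . B B], [B → . B e], [P → . -], [P → . B], [P → . P A] }  — shift
  I1: { [A → - .], [B → - .], [P → - .] }  — 3 reduces
  I2: { [A' → A .] }  — accept
  I3: { [B → . -], [B → . B B], [B → . B e], [B → B . B], [B → B . e], [P → B .] }  — shift, reduce
  I4: { [A → . -], [A → . P], [A → P .], [B → . -], [B → . B B], [B → . B e], [P → . -], [P → . B], [P → . P A], [P → P . A] }  — shift, reduce
  I5: { [P → P A .] }  — reduce
  I6: { [B → - .] }  — reduce
  I7: { [B → . -], [B → . B B], [B → . B e], [B → B . B], [B → B . e], [B → B B .] }  — shift, reduce
  I8: { [B → B e .] }  — reduce

I1 contains complete items [A → - .], [B → - .], [P → - .] — reduce-reduce conflict.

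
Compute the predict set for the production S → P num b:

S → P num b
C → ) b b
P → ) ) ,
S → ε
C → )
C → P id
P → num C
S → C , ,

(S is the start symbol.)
{ ')', 'num' }

PREDICT(S → P num b) = (FIRST(RHS) \ {ε}) ∪ (FOLLOW(S) if ε ∈ FIRST(RHS), i.e. RHS ⇒* ε)
FIRST(P) = { ')', 'num' }
FIRST(P num b) = { ')', 'num' }
ε ∉ FIRST(P num b), so FOLLOW(S) is not added.
PREDICT(S → P num b) = { ')', 'num' }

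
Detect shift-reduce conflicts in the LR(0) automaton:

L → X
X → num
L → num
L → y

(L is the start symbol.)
A shift-reduce conflict occurs when an LR(0) state has both:
  - a complete (reduce) item [A → α .] (dot at the end), and
  - a shift item [B → β . c γ] (dot before a terminal).

Augment with L' → L and build the canonical LR(0) collection (I0 = CLOSURE({[L' → . L]}), then GOTO on every symbol after a dot until no new states appear). It has 5 states:
  I0: { [L → . X], [L → . num], [L → . y], [L' → . L], [X → . num] }  — shift
  I1: { [L' → L .] }  — accept
  I2: { [L → X .] }  — reduce
  I3: { [L → num .], [X → num .] }  — 2 reduces
  I4: { [L → y .] }  — reduce

No state contains both a complete item and a shift item.

Answer: No shift-reduce conflicts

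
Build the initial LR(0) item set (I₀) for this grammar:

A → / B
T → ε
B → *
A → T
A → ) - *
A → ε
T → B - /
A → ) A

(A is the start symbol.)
First, augment the grammar with A' → A
I₀ = CLOSURE({ [A' → . A] }):
  [A' → . A] has the dot before A: add [A → . / B], [A → . T], [A → . ) - *], [A → .], [A → . ) A]
  [A → . T] has the dot before T: add [T → .], [T → . B - /]
  [T → . B - /] has the dot before B: add [B → . *]
No further items can be added.

I₀ = { [A → . ) - *], [A → . ) A], [A → . / B], [A → . T], [A → .], [A' → . A], [B → . *], [T → . B - /], [T → .] }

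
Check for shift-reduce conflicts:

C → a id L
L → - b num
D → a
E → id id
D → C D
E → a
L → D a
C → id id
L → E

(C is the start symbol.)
Yes — I11: [D → a .] vs [C → a . id L]; I16: [D → a .] vs [C → a . id L]

A shift-reduce conflict occurs when an LR(0) state has both:
  - a complete (reduce) item [A → α .] (dot at the end), and
  - a shift item [B → β . c γ] (dot before a terminal).

Augment with C' → C and build the canonical LR(0) collection (I0 = CLOSURE({[C' → . C]}), then GOTO on every symbol after a dot until no new states appear). It has 19 states:
  I0: { [C → . a id L], [C → . id id], [C' → . C] }  — shift
  I1: { [C' → C .] }  — accept
  I2: { [C → a . id L] }  — shift
  I3: { [C → id . id] }  — shift
  I4: { [C → id id .] }  — reduce
  I5: { [C → . a id L], [C → . id id], [C → a id . L], [D → . C D], [D → . a], [E → . a], [E → . id id], [L → . - b num], [L → . D a], [L → . E] }  — shift
  I6: { [L → - . b num] }  — shift
  I7: { [C → . a id L], [C → . id id], [D → . C D], [D → . a], [D → C . D] }  — shift
  I8: { [L → D . a] }  — shift
  I9: { [L → E .] }  — reduce
  I10: { [C → a id L .] }  — reduce
  I11: { [C → a . id L], [D → a .], [E → a .] }  — shift, 2 reduces
  I12: { [C → id . id], [E → id . id] }  — shift
  I13: { [C → id id .], [E → id id .] }  — 2 reduces
  I14: { [L → D a .] }  — reduce
  I15: { [D → C D .] }  — reduce
  I16: { [C → a . id L], [D → a .] }  — shift, reduce
  I17: { [L → - b . num] }  — shift
  I18: { [L → - b num .] }  — reduce

I11 contains reduce items [D → a .], [E → a .] and shift item [C → a . id L] — shift-reduce conflict.
I16 contains reduce item [D → a .] and shift item [C → a . id L] — shift-reduce conflict.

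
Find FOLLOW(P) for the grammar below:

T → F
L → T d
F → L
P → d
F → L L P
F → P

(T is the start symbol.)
{ $, 'd' }

To compute FOLLOW(P), find every occurrence of P on a right-hand side N → α P β: add FIRST(β) \ {ε}, and if β is empty or nullable also add FOLLOW(N). Iterate to a fixed point.

In F → L L P: P is at the end, add FOLLOW(F)
In F → P: P is at the end, add FOLLOW(F)

The FOLLOW sets referred to above (computed the same way, to a fixed point):
  FOLLOW(F) = { $, 'd' }

Taking the union: FOLLOW(P) = { $, 'd' }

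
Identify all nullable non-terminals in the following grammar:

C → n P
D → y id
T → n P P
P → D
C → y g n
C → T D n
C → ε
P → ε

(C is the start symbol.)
{ 'C', 'P' }

A non-terminal is nullable if it can derive ε (the empty string): either it has an ε-production, or it has a production whose right-hand side consists entirely of nullable non-terminals.

ε-productions: C → ε, P → ε
So C, P are immediately nullable.
No further non-terminal can be added: every production for the remaining non-terminals contains a terminal or a non-nullable non-terminal.
Nullable = { 'C', 'P' }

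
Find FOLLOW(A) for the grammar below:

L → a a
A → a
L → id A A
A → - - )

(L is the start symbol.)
To compute FOLLOW(A), find every occurrence of A on a right-hand side N → α A β: add FIRST(β) \ {ε}, and if β is empty or nullable also add FOLLOW(N). Iterate to a fixed point.

In L → id A A: A is followed by A, add FIRST(A) \ {ε} = { '-', 'a' }
In L → id A A: A is at the end, add FOLLOW(L)

The FOLLOW sets referred to above (computed the same way, to a fixed point):
  FOLLOW(L) = { $ }

Taking the union: FOLLOW(A) = { $, '-', 'a' }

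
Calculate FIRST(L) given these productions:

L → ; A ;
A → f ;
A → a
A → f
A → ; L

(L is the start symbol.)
{ ';' }

To compute FIRST(L), examine every production with L on the left-hand side, reading each right-hand side left to right until a non-nullable symbol is reached.

From L → ; A ;:
  - ';' is a terminal: add ';' and stop

Collecting: FIRST(L) = { ';' }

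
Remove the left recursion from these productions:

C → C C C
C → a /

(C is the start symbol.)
C → a / C'
C' → C C C'
C' → ε

C is directly left-recursive. The standard transformation for
  A → A α₁ | ... | A α_m | β₁ | ... | β_n
is
  A  → β₁ A' | ... | β_n A'
  A' → α₁ A' | ... | α_m A' | ε

C → a / becomes C → a / C'
C → C C C becomes C' → C C C'
Add C' → ε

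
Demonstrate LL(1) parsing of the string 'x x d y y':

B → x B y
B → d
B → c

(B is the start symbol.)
Stack is shown with the top on the left.

Stack      Input        Action
------------------------------
B $        x x d y y $  output B → x B y
x B y $    x x d y y $  match 'x'
B y $      x d y y $    output B → x B y
x B y y $  x d y y $    match 'x'
B y y $    d y y $      output B → d
d y y $    d y y $      match 'd'
y y $      y y $        match 'y'
y $        y $          match 'y'
$          $            accept

The string is accepted.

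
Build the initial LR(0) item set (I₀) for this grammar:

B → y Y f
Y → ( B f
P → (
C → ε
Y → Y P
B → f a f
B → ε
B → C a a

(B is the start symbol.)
First, augment the grammar with B' → B
I₀ = CLOSURE({ [B' → . B] }):
  [B' → . B] has the dot before B: add [B → . y Y f], [B → . f a f], [B → .], [B → . C a a]
  [B → . C a a] has the dot before C: add [C → .]
No further items can be added.

I₀ = { [B → . C a a], [B → . f a f], [B → . y Y f], [B → .], [B' → . B], [C → .] }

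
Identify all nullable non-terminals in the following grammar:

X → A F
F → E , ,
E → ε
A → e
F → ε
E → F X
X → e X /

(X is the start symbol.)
{ 'E', 'F' }

ε-productions: E → ε, F → ε
So E, F are immediately nullable.
No further non-terminal can be added: every production for the remaining non-terminals contains a terminal or a non-nullable non-terminal.
Nullable = { 'E', 'F' }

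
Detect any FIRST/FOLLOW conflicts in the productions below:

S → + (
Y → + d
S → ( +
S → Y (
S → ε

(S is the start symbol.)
No FIRST/FOLLOW conflicts.

Nullable non-terminals: S.
FIRST sets used below: FIRST(Y) = { '+' }

S: nullable alternative(s) S → ε; FOLLOW(S) = { $ }
  S → + (: FIRST \ {ε} = { '+' } — disjoint from FOLLOW(S)
  S → ( +: FIRST \ {ε} = { '(' } — disjoint from FOLLOW(S)
  S → Y (: FIRST \ {ε} = { '+' } — disjoint from FOLLOW(S)
  S → ε: FIRST \ {ε} = { } — this is the only nullable alternative, skip

Y has no nullable alternative, so no FIRST/FOLLOW check is needed there.

No FIRST/FOLLOW conflicts found.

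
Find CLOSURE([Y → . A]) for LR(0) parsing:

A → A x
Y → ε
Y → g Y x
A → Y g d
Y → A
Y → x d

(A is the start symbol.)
{ [A → . A x], [A → . Y g d], [Y → . A], [Y → . g Y x], [Y → . x d], [Y → .] }

To compute CLOSURE, for each item [A → α.Bβ] where B is a non-terminal, add [B → .γ] for all productions B → γ; repeat for the newly added items until nothing changes.

Start with: [Y → . A]
  [Y → . A] has the dot before A: add [A → . A x], [A → . Y g d]
  [A → . Y g d] has the dot before Y: add [Y → .], [Y → . g Y x], [Y → . x d]
No further items can be added.

CLOSURE = { [A → . A x], [A → . Y g d], [Y → . A], [Y → . g Y x], [Y → . x d], [Y → .] }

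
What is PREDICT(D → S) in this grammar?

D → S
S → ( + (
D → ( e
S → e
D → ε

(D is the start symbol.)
{ '(', 'e' }

PREDICT(D → S) = (FIRST(RHS) \ {ε}) ∪ (FOLLOW(D) if ε ∈ FIRST(RHS), i.e. RHS ⇒* ε)
FIRST(S) = { '(', 'e' }
FIRST(S) = { '(', 'e' }
ε ∉ FIRST(S), so FOLLOW(D) is not added.
PREDICT(D → S) = { '(', 'e' }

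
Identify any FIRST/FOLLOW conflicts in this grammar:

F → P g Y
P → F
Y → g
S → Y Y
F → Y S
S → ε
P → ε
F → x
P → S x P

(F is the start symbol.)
Yes. P → F with FOLLOW(P) on { 'g' }; P → S x P with FOLLOW(P) on { 'g' }; S → Y Y with FOLLOW(S) on { 'g' }

Nullable non-terminals: P, S.
FIRST sets used below: FIRST(F) = { 'g', 'x' }, FIRST(S) = { 'g', ε }, FIRST(Y) = { 'g' }

P: nullable alternative(s) P → ε; FOLLOW(P) = { 'g' }
  P → F: FIRST \ {ε} = { 'g', 'x' } — overlaps FOLLOW(P) on { 'g' }: CONFLICT
  P → ε: FIRST \ {ε} = { } — this is the only nullable alternative, skip
  P → S x P: FIRST \ {ε} = { 'g', 'x' } — overlaps FOLLOW(P) on { 'g' }: CONFLICT

S: nullable alternative(s) S → ε; FOLLOW(S) = { $, 'g', 'x' }
  S → Y Y: FIRST \ {ε} = { 'g' } — overlaps FOLLOW(S) on { 'g' }: CONFLICT
  S → ε: FIRST \ {ε} = { } — this is the only nullable alternative, skip

F, Y have no nullable alternative, so no FIRST/FOLLOW check is needed there.

So the grammar has 3 FIRST/FOLLOW conflicts (marked CONFLICT above).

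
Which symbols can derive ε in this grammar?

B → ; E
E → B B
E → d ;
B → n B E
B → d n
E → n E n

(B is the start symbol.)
None

A non-terminal is nullable if it can derive ε (the empty string): either it has an ε-production, or it has a production whose right-hand side consists entirely of nullable non-terminals.

There are no ε-productions, so no non-terminal can derive ε.
No non-terminals are nullable.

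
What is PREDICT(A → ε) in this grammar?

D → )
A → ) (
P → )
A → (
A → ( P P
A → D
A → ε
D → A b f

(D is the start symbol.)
PREDICT(A → ε) = (FIRST(RHS) \ {ε}) ∪ (FOLLOW(A) if ε ∈ FIRST(RHS), i.e. RHS ⇒* ε)
The right-hand side is ε (FIRST(ε) = { ε }), so the predict set is FOLLOW(A) = { 'b' }
PREDICT(A → ε) = { 'b' }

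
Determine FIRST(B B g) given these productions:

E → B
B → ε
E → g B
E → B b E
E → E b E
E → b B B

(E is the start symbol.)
{ 'g' }

FIRST sets of the non-terminals involved (from the grammar, by fixed-point iteration):
  FIRST(B) = { ε }

To compute FIRST(B B g), process the symbols left to right:
Symbol B is a non-terminal. Add FIRST(B) \ {ε} = { }
B is nullable (ε ∈ FIRST(B)), continue to the next symbol.
Symbol B is a non-terminal. Add FIRST(B) \ {ε} = { }
B is nullable (ε ∈ FIRST(B)), continue to the next symbol.
Symbol g is a terminal. Add 'g' and stop.
FIRST(B B g) = { 'g' }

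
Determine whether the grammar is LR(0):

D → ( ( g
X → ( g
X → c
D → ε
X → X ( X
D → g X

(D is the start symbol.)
No. Shift-reduce conflict between [D → .] and [D → . ( ( g]

A grammar is LR(0) if no state in the canonical LR(0) collection has:
  - both a shift item (dot before a terminal) and a complete item (shift-reduce conflict), or
  - two or more complete items (reduce-reduce conflict; the accept item [D' → D .] counts as a complete item here).

Augment with D' → D and build the canonical LR(0) collection (I0 = CLOSURE({[D' → . D]}), then GOTO on every symbol after a dot until no new states appear). It has 12 states:
  I0: { [D → . ( ( g], [D → . g X], [D → .], [D' → . D] }  — shift, reduce
  I1: { [D → ( . ( g] }  — shift
  I2: { [D' → D .] }  — accept
  I3: { [D → g . X], [X → . ( g], [X → . X ( X], [X → . c] }  — shift
  I4: { [X → ( . g] }  — shift
  I5: { [D → g X .], [X → X . ( X] }  — shift, reduce
  I6: { [X → c .] }  — reduce
  I7: { [X → . ( g], [X → . X ( X], [X → . c], [X → X ( . X] }  — shift
  I8: { [X → X ( X .], [X → X . ( X] }  — shift, reduce
  I9: { [X → ( g .] }  — reduce
  I10: { [D → ( ( . g] }  — shift
  I11: { [D → ( ( g .] }  — reduce

Conflict in state I0:
  Shift-reduce conflict between [D → .] and [D → . ( ( g]
So the grammar is NOT LR(0).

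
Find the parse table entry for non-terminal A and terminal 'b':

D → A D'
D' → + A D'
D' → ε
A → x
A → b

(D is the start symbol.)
To find M[A, 'b'], we find productions for A where 'b' is in the predict set (PREDICT(N → α) = (FIRST(α) \ {ε}) ∪ (FOLLOW(N) if α ⇒* ε)).

A → x: PREDICT = { 'x' }
A → b: PREDICT = { 'b' }
  'b' is in predict set, so this production goes in M[A, 'b']

M[A, 'b'] = A → b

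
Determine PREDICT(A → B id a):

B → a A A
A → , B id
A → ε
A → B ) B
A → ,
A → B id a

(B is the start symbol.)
PREDICT(A → B id a) = (FIRST(RHS) \ {ε}) ∪ (FOLLOW(A) if ε ∈ FIRST(RHS), i.e. RHS ⇒* ε)
FIRST(B) = { 'a' }
FIRST(B id a) = { 'a' }
ε ∉ FIRST(B id a), so FOLLOW(A) is not added.
PREDICT(A → B id a) = { 'a' }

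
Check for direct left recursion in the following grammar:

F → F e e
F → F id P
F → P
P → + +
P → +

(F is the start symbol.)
F → F e e: LEFT RECURSIVE (starts with F)
F → F id P: LEFT RECURSIVE (starts with F)
F → P: starts with P
P → + +: starts with '+'
P → +: starts with '+'

The grammar has direct left recursion on: F.

Answer: Yes, F is left-recursive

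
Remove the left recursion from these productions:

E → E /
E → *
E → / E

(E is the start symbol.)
E → * E'
E → / E E'
E' → / E'
E' → ε

E is directly left-recursive. The standard transformation for
  A → A α₁ | ... | A α_m | β₁ | ... | β_n
is
  A  → β₁ A' | ... | β_n A'
  A' → α₁ A' | ... | α_m A' | ε

E → * becomes E → * E'
E → / E becomes E → / E E'
E → E / becomes E' → / E'
Add E' → ε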